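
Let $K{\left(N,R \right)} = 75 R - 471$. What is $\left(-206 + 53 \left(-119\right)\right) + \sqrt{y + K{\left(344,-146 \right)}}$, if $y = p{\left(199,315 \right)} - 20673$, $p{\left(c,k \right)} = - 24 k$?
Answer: $-6513 + 3 i \sqrt{4406} \approx -6513.0 + 199.13 i$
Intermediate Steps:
$K{\left(N,R \right)} = -471 + 75 R$
$y = -28233$ ($y = \left(-24\right) 315 - 20673 = -7560 - 20673 = -28233$)
$\left(-206 + 53 \left(-119\right)\right) + \sqrt{y + K{\left(344,-146 \right)}} = \left(-206 + 53 \left(-119\right)\right) + \sqrt{-28233 + \left(-471 + 75 \left(-146\right)\right)} = \left(-206 - 6307\right) + \sqrt{-28233 - 11421} = -6513 + \sqrt{-28233 - 11421} = -6513 + \sqrt{-39654} = -6513 + 3 i \sqrt{4406}$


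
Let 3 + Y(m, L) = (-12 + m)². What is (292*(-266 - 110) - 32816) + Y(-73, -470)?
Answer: -135386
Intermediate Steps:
Y(m, L) = -3 + (-12 + m)²
(292*(-266 - 110) - 32816) + Y(-73, -470) = (292*(-266 - 110) - 32816) + (-3 + (-12 - 73)²) = (292*(-376) - 32816) + (-3 + (-85)²) = (-109792 - 32816) + (-3 + 7225) = -142608 + 7222 = -135386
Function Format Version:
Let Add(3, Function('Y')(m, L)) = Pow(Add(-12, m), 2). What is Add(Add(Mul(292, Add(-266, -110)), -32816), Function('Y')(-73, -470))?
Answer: -135386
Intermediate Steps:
Function('Y')(m, L) = Add(-3, Pow(Add(-12, m), 2))
Add(Add(Mul(292, Add(-266, -110)), -32816), Function('Y')(-73, -470)) = Add(Add(Mul(292, Add(-266, -110)), -32816), Add(-3, Pow(Add(-12, -73), 2))) = Add(Add(Mul(292, -376), -32816), Add(-3, Pow(-85, 2))) = Add(Add(-109792, -32816), Add(-3, 7225)) = Add(-142608, 7222) = -135386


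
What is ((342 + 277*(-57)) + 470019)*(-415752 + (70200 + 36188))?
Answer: -140628212208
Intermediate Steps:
((342 + 277*(-57)) + 470019)*(-415752 + (70200 + 36188)) = ((342 - 15789) + 470019)*(-415752 + 106388) = (-15447 + 470019)*(-309364) = 454572*(-309364) = -140628212208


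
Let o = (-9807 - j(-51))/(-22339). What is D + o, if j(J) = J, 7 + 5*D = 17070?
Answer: 381219137/111695 ≈ 3413.0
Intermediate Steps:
D = 17063/5 (D = -7/5 + (⅕)*17070 = -7/5 + 3414 = 17063/5 ≈ 3412.6)
o = 9756/22339 (o = (-9807 - 1*(-51))/(-22339) = (-9807 + 51)*(-1/22339) = -9756*(-1/22339) = 9756/22339 ≈ 0.43673)
D + o = 17063/5 + 9756/22339 = 381219137/111695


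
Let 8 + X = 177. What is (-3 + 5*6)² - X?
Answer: 560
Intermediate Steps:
X = 169 (X = -8 + 177 = 169)
(-3 + 5*6)² - X = (-3 + 5*6)² - 1*169 = (-3 + 30)² - 169 = 27² - 169 = 729 - 169 = 560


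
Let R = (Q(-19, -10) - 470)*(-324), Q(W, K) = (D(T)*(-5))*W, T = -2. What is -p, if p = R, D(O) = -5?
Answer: -306180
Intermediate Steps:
Q(W, K) = 25*W (Q(W, K) = (-5*(-5))*W = 25*W)
R = 306180 (R = (25*(-19) - 470)*(-324) = (-475 - 470)*(-324) = -945*(-324) = 306180)
p = 306180
-p = -1*306180 = -306180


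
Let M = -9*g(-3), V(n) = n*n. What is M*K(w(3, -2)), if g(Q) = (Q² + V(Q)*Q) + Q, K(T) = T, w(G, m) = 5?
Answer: 945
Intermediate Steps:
V(n) = n²
g(Q) = Q + Q² + Q³ (g(Q) = (Q² + Q²*Q) + Q = (Q² + Q³) + Q = Q + Q² + Q³)
M = 189 (M = -(-27)*(1 - 3 + (-3)²) = -(-27)*(1 - 3 + 9) = -(-27)*7 = -9*(-21) = 189)
M*K(w(3, -2)) = 189*5 = 945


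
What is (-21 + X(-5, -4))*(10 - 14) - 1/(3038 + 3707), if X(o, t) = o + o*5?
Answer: 1375979/6745 ≈ 204.00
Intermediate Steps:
X(o, t) = 6*o (X(o, t) = o + 5*o = 6*o)
(-21 + X(-5, -4))*(10 - 14) - 1/(3038 + 3707) = (-21 + 6*(-5))*(10 - 14) - 1/(3038 + 3707) = (-21 - 30)*(-4) - 1/6745 = -51*(-4) - 1*1/6745 = 204 - 1/6745 = 1375979/6745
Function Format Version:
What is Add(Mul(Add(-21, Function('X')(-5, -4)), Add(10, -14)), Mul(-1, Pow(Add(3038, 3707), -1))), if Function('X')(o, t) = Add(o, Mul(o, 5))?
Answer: Rational(1375979, 6745) ≈ 204.00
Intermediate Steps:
Function('X')(o, t) = Mul(6, o) (Function('X')(o, t) = Add(o, Mul(5, o)) = Mul(6, o))
Add(Mul(Add(-21, Function('X')(-5, -4)), Add(10, -14)), Mul(-1, Pow(Add(3038, 3707), -1))) = Add(Mul(Add(-21, Mul(6, -5)), Add(10, -14)), Mul(-1, Pow(Add(3038, 3707), -1))) = Add(Mul(Add(-21, -30), -4), Mul(-1, Pow(6745, -1))) = Add(Mul(-51, -4), Mul(-1, Rational(1, 6745))) = Add(204, Rational(-1, 6745)) = Rational(1375979, 6745)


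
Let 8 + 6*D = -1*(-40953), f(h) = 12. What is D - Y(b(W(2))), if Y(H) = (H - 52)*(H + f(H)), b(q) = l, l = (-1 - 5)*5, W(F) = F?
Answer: 32089/6 ≈ 5348.2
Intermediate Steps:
l = -30 (l = -6*5 = -30)
b(q) = -30
Y(H) = (-52 + H)*(12 + H) (Y(H) = (H - 52)*(H + 12) = (-52 + H)*(12 + H))
D = 40945/6 (D = -4/3 + (-1*(-40953))/6 = -4/3 + (1/6)*40953 = -4/3 + 13651/2 = 40945/6 ≈ 6824.2)
D - Y(b(W(2))) = 40945/6 - (-624 + (-30)**2 - 40*(-30)) = 40945/6 - (-624 + 900 + 1200) = 40945/6 - 1*1476 = 40945/6 - 1476 = 32089/6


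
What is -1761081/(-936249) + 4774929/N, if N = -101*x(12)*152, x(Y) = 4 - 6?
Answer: 1508198244115/9582196432 ≈ 157.40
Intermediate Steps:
x(Y) = -2
N = 30704 (N = -101*(-2)*152 = 202*152 = 30704)
-1761081/(-936249) + 4774929/N = -1761081/(-936249) + 4774929/30704 = -1761081*(-1/936249) + 4774929*(1/30704) = 587027/312083 + 4774929/30704 = 1508198244115/9582196432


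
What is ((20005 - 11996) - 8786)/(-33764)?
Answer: 777/33764 ≈ 0.023013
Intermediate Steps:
((20005 - 11996) - 8786)/(-33764) = (8009 - 8786)*(-1/33764) = -777*(-1/33764) = 777/33764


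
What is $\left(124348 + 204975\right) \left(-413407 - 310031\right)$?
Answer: $-238244772474$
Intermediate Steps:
$\left(124348 + 204975\right) \left(-413407 - 310031\right) = 329323 \left(-723438\right) = -238244772474$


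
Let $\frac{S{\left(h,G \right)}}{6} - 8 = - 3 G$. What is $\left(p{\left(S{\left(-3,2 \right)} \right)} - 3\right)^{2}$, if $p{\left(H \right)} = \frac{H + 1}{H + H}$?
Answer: $\frac{3481}{576} \approx 6.0434$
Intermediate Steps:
$S{\left(h,G \right)} = 48 - 18 G$ ($S{\left(h,G \right)} = 48 + 6 \left(- 3 G\right) = 48 - 18 G$)
$p{\left(H \right)} = \frac{1 + H}{2 H}$
$\left(p{\left(S{\left(-3,2 \right)} \right)} - 3\right)^{2} = \left(\frac{1 + \left(48 - 36\right)}{2 \left(48 - 36\right)} - 3\right)^{2} = \left(\frac{1 + 12}{2 \cdot 12} - 3\right)^{2} = \left(\frac{1}{2} \cdot \frac{1}{12} \cdot 13 - 3\right)^{2} = \left(\frac{13}{24} - 3\right)^{2} = \left(- \frac{59}{24}\right)^{2} = \frac{3481}{576}$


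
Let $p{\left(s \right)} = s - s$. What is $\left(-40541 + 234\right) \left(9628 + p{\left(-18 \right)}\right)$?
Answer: $-388075796$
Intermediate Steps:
$p{\left(s \right)} = 0$
$\left(-40541 + 234\right) \left(9628 + p{\left(-18 \right)}\right) = \left(-40541 + 234\right) \left(9628 + 0\right) = \left(-40307\right) 9628 = -388075796$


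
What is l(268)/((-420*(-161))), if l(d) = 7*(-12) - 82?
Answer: -83/33810 ≈ -0.0024549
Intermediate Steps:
l(d) = -166 (l(d) = -84 - 82 = -166)
l(268)/((-420*(-161))) = -166/((-420*(-161))) = -166/67620 = -166*1/67620 = -83/33810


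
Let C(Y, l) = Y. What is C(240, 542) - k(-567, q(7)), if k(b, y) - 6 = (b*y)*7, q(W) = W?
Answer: 28017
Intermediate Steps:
k(b, y) = 6 + 7*b*y (k(b, y) = 6 + (b*y)*7 = 6 + 7*b*y)
C(240, 542) - k(-567, q(7)) = 240 - (6 + 7*(-567)*7) = 240 - (6 - 27783) = 240 - 1*(-27777) = 240 + 27777 = 28017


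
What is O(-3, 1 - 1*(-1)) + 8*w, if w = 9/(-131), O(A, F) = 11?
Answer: 1369/131 ≈ 10.450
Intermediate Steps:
w = -9/131 (w = 9*(-1/131) = -9/131 ≈ -0.068702)
O(-3, 1 - 1*(-1)) + 8*w = 11 + 8*(-9/131) = 11 - 72/131 = 1369/131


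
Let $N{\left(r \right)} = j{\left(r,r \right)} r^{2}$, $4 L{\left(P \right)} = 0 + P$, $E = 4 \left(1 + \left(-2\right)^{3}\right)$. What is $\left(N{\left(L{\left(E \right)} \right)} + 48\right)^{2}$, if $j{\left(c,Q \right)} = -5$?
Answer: $38809$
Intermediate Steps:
$E = -28$ ($E = 4 \left(1 - 8\right) = 4 \left(-7\right) = -28$)
$L{\left(P \right)} = \frac{P}{4}$ ($L{\left(P \right)} = \frac{0 + P}{4} = \frac{P}{4}$)
$N{\left(r \right)} = - 5 r^{2}$
$\left(N{\left(L{\left(E \right)} \right)} + 48\right)^{2} = \left(- 5 \left(\frac{1}{4} \left(-28\right)\right)^{2} + 48\right)^{2} = \left(- 5 \left(-7\right)^{2} + 48\right)^{2} = \left(\left(-5\right) 49 + 48\right)^{2} = \left(-245 + 48\right)^{2} = \left(-197\right)^{2} = 38809$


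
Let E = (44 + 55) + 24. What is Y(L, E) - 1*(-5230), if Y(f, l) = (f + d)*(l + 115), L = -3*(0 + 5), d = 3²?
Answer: 3802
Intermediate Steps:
d = 9
L = -15 (L = -3*5 = -15)
E = 123 (E = 99 + 24 = 123)
Y(f, l) = (9 + f)*(115 + l) (Y(f, l) = (f + 9)*(l + 115) = (9 + f)*(115 + l))
Y(L, E) - 1*(-5230) = (1035 + 9*123 + 115*(-15) - 15*123) - 1*(-5230) = (1035 + 1107 - 1725 - 1845) + 5230 = -1428 + 5230 = 3802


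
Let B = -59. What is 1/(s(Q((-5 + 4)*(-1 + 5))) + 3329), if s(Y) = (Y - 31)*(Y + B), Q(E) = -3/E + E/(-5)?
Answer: 400/2008361 ≈ 0.00019917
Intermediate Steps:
Q(E) = -3/E - E/5 (Q(E) = -3/E + E*(-⅕) = -3/E - E/5)
s(Y) = (-59 + Y)*(-31 + Y) (s(Y) = (Y - 31)*(Y - 59) = (-31 + Y)*(-59 + Y) = (-59 + Y)*(-31 + Y))
1/(s(Q((-5 + 4)*(-1 + 5))) + 3329) = 1/((1829 + (-3*1/((-1 + 5)*(-5 + 4)) - (-5 + 4)*(-1 + 5)/5)² - 90*(-3*1/((-1 + 5)*(-5 + 4)) - (-5 + 4)*(-1 + 5)/5)) + 3329) = 1/((1829 + (-3/((-1*4)) - (-1)*4/5)² - 90*(-3/((-1*4)) - (-1)*4/5)) + 3329) = 1/((1829 + (-3/(-4) - ⅕*(-4))² - 90*(-3/(-4) - ⅕*(-4))) + 3329) = 1/((1829 + (-3*(-¼) + ⅘)² - 90*(-3*(-¼) + ⅘)) + 3329) = 1/((1829 + (¾ + ⅘)² - 90*(¾ + ⅘)) + 3329) = 1/((1829 + (31/20)² - 90*31/20) + 3329) = 1/((1829 + 961/400 - 279/2) + 3329) = 1/(676761/400 + 3329) = 1/(2008361/400) = 400/2008361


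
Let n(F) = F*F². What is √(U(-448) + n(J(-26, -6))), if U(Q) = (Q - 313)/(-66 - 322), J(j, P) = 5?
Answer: √4778317/194 ≈ 11.268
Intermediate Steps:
n(F) = F³
U(Q) = 313/388 - Q/388 (U(Q) = (-313 + Q)/(-388) = (-313 + Q)*(-1/388) = 313/388 - Q/388)
√(U(-448) + n(J(-26, -6))) = √((313/388 - 1/388*(-448)) + 5³) = √((313/388 + 112/97) + 125) = √(761/388 + 125) = √(49261/388) = √4778317/194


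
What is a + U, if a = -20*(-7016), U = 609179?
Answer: 749499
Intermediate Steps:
a = 140320
a + U = 140320 + 609179 = 749499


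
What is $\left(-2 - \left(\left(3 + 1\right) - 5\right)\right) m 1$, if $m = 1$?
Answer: $-1$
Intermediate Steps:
$\left(-2 - \left(\left(3 + 1\right) - 5\right)\right) m 1 = \left(-2 - \left(\left(3 + 1\right) - 5\right)\right) 1 \cdot 1 = \left(-2 - \left(4 - 5\right)\right) 1 \cdot 1 = \left(-2 - -1\right) 1 \cdot 1 = \left(-2 + 1\right) 1 \cdot 1 = \left(-1\right) 1 \cdot 1 = \left(-1\right) 1 = -1$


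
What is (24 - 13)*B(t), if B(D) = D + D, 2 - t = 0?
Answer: 44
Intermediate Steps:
t = 2 (t = 2 - 1*0 = 2 + 0 = 2)
B(D) = 2*D
(24 - 13)*B(t) = (24 - 13)*(2*2) = 11*4 = 44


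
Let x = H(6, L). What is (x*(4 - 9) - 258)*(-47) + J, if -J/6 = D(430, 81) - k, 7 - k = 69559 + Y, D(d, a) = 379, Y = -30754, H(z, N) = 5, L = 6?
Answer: -221761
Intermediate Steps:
x = 5
k = -38798 (k = 7 - (69559 - 30754) = 7 - 1*38805 = 7 - 38805 = -38798)
J = -235062 (J = -6*(379 - 1*(-38798)) = -6*(379 + 38798) = -6*39177 = -235062)
(x*(4 - 9) - 258)*(-47) + J = (5*(4 - 9) - 258)*(-47) - 235062 = (5*(-5) - 258)*(-47) - 235062 = (-25 - 258)*(-47) - 235062 = -283*(-47) - 235062 = 13301 - 235062 = -221761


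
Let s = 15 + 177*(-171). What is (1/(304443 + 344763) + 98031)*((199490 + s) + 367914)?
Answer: 17092797960226912/324603 ≈ 5.2658e+10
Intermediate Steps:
s = -30252 (s = 15 - 30267 = -30252)
(1/(304443 + 344763) + 98031)*((199490 + s) + 367914) = (1/(304443 + 344763) + 98031)*((199490 - 30252) + 367914) = (1/649206 + 98031)*(169238 + 367914) = (1/649206 + 98031)*537152 = (63642313387/649206)*537152 = 17092797960226912/324603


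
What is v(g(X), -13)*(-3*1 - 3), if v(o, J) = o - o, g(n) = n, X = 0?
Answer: 0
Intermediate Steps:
v(o, J) = 0
v(g(X), -13)*(-3*1 - 3) = 0*(-3*1 - 3) = 0*(-3 - 3) = 0*(-6) = 0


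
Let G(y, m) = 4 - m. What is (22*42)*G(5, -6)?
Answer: 9240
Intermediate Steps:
(22*42)*G(5, -6) = (22*42)*(4 - 1*(-6)) = 924*(4 + 6) = 924*10 = 9240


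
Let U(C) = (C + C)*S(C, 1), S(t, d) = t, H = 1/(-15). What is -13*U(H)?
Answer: -26/225 ≈ -0.11556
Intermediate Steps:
H = -1/15 ≈ -0.066667
U(C) = 2*C² (U(C) = (C + C)*C = (2*C)*C = 2*C²)
-13*U(H) = -26*(-1/15)² = -26/225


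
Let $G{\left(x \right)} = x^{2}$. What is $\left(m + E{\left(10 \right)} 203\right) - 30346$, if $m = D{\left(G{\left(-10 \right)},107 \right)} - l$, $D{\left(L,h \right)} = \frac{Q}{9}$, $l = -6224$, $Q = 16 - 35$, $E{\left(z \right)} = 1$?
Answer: $- \frac{215290}{9} \approx -23921.0$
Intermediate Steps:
$Q = -19$ ($Q = 16 - 35 = -19$)
$D{\left(L,h \right)} = - \frac{19}{9}$
$m = \frac{55997}{9}$ ($m = - \frac{19}{9} - -6224 = - \frac{19}{9} + 6224 = \frac{55997}{9} \approx 6221.9$)
$\left(m + E{\left(10 \right)} 203\right) - 30346 = \left(\frac{55997}{9} + 1 \cdot 203\right) - 30346 = \left(\frac{55997}{9} + 203\right) - 30346 = \frac{57824}{9} - 30346 = - \frac{215290}{9}$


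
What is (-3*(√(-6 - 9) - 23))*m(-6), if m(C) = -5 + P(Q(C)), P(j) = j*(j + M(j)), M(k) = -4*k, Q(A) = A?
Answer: -7797 + 339*I*√15 ≈ -7797.0 + 1312.9*I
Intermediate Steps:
P(j) = -3*j² (P(j) = j*(j - 4*j) = j*(-3*j) = -3*j²)
m(C) = -5 - 3*C²
(-3*(√(-6 - 9) - 23))*m(-6) = (-3*(√(-6 - 9) - 23))*(-5 - 3*(-6)²) = (-3*(√(-15) - 23))*(-5 - 3*36) = (-3*(I*√15 - 23))*(-5 - 108) = -3*(-23 + I*√15)*(-113) = (69 - 3*I*√15)*(-113) = -7797 + 339*I*√15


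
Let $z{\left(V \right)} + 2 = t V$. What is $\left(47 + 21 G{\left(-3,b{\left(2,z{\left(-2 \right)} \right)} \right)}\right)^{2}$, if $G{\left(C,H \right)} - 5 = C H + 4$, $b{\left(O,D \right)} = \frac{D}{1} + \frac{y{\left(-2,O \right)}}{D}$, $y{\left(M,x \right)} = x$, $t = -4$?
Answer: $26569$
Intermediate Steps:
$z{\left(V \right)} = -2 - 4 V$
$b{\left(O,D \right)} = D + \frac{O}{D}$ ($b{\left(O,D \right)} = \frac{D}{1} + \frac{O}{D} = D 1 + \frac{O}{D} = D + \frac{O}{D}$)
$G{\left(C,H \right)} = 9 + C H$ ($G{\left(C,H \right)} = 5 + \left(C H + 4\right) = 5 + \left(4 + C H\right) = 9 + C H$)
$\left(47 + 21 G{\left(-3,b{\left(2,z{\left(-2 \right)} \right)} \right)}\right)^{2} = \left(47 + 21 \left(9 - 3 \left(\left(-2 - -8\right) + \frac{2}{-2 - -8}\right)\right)\right)^{2} = \left(47 + 21 \left(9 - 3 \left(\left(-2 + 8\right) + \frac{2}{-2 + 8}\right)\right)\right)^{2} = \left(47 + 21 \left(9 - 3 \left(6 + \frac{2}{6}\right)\right)\right)^{2} = \left(47 + 21 \left(9 - 3 \left(6 + 2 \cdot \frac{1}{6}\right)\right)\right)^{2} = \left(47 + 21 \left(9 - 3 \left(6 + \frac{1}{3}\right)\right)\right)^{2} = \left(47 + 21 \left(9 - 19\right)\right)^{2} = \left(47 + 21 \left(-10\right)\right)^{2} = \left(47 - 210\right)^{2} = \left(-163\right)^{2} = 26569$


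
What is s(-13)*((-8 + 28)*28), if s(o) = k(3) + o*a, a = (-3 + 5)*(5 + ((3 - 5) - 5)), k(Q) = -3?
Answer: 27440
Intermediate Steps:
a = -4 (a = 2*(5 + (-2 - 5)) = 2*(5 - 7) = 2*(-2) = -4)
s(o) = -3 - 4*o (s(o) = -3 + o*(-4) = -3 - 4*o)
s(-13)*((-8 + 28)*28) = (-3 - 4*(-13))*((-8 + 28)*28) = (-3 + 52)*(20*28) = 49*560 = 27440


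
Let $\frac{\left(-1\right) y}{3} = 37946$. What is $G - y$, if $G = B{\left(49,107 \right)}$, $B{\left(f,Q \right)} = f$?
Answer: $113887$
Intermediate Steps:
$y = -113838$ ($y = \left(-3\right) 37946 = -113838$)
$G = 49$
$G - y = 49 - -113838 = 49 + 113838 = 113887$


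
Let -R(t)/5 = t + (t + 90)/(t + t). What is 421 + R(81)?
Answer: 193/18 ≈ 10.722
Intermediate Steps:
R(t) = -5*t - 5*(90 + t)/(2*t) (R(t) = -5*(t + (t + 90)/(t + t)) = -5*(t + (90 + t)/((2*t))) = -5*(t + (90 + t)*(1/(2*t))) = -5*(t + (90 + t)/(2*t)) = -5*t - 5*(90 + t)/(2*t))
421 + R(81) = 421 + (-5/2 - 225/81 - 5*81) = 421 + (-5/2 - 225*1/81 - 405) = 421 + (-5/2 - 25/9 - 405) = 421 - 7385/18 = 193/18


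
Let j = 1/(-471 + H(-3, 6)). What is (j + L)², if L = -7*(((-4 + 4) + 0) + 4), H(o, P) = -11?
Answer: 182169009/232324 ≈ 784.12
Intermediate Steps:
j = -1/482 (j = 1/(-471 - 11) = 1/(-482) = -1/482 ≈ -0.0020747)
L = -28 (L = -7*((0 + 0) + 4) = -7*(0 + 4) = -7*4 = -28)
(j + L)² = (-1/482 - 28)² = (-13497/482)² = 182169009/232324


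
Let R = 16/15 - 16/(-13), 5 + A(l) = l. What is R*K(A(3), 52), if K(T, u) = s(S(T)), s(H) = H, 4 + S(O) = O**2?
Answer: 0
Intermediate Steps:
A(l) = -5 + l
S(O) = -4 + O**2
R = 448/195 (R = 16*(1/15) - 16*(-1/13) = 16/15 + 16/13 = 448/195 ≈ 2.2974)
K(T, u) = -4 + T**2
R*K(A(3), 52) = 448*(-4 + (-5 + 3)**2)/195 = 448*(-4 + (-2)**2)/195 = 448*(-4 + 4)/195 = (448/195)*0 = 0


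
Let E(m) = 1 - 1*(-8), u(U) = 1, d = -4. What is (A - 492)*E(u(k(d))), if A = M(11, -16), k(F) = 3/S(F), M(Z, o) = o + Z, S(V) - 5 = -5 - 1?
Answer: -4473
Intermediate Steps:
S(V) = -1 (S(V) = 5 + (-5 - 1) = 5 - 6 = -1)
M(Z, o) = Z + o
k(F) = -3 (k(F) = 3/(-1) = 3*(-1) = -3)
E(m) = 9 (E(m) = 1 + 8 = 9)
A = -5 (A = 11 - 16 = -5)
(A - 492)*E(u(k(d))) = (-5 - 492)*9 = -497*9 = -4473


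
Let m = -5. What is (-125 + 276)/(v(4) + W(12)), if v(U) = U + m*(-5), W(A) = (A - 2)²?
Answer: 151/129 ≈ 1.1705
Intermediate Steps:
W(A) = (-2 + A)²
v(U) = 25 + U (v(U) = U - 5*(-5) = U + 25 = 25 + U)
(-125 + 276)/(v(4) + W(12)) = (-125 + 276)/((25 + 4) + (-2 + 12)²) = 151/(29 + 10²) = 151/(29 + 100) = 151/129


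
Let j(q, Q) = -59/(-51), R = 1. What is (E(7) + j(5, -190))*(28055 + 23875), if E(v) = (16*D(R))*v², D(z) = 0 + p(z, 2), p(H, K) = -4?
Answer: -2767470870/17 ≈ -1.6279e+8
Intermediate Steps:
j(q, Q) = 59/51 (j(q, Q) = -59*(-1/51) = 59/51)
D(z) = -4 (D(z) = 0 - 4 = -4)
E(v) = -64*v² (E(v) = (16*(-4))*v² = -64*v²)
(E(7) + j(5, -190))*(28055 + 23875) = (-64*7² + 59/51)*(28055 + 23875) = (-64*49 + 59/51)*51930 = (-3136 + 59/51)*51930 = -159877/51*51930 = -2767470870/17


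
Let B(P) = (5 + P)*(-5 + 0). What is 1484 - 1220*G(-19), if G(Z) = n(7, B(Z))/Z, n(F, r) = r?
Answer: 113596/19 ≈ 5978.7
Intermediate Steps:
B(P) = -25 - 5*P (B(P) = (5 + P)*(-5) = -25 - 5*P)
G(Z) = (-25 - 5*Z)/Z
1484 - 1220*G(-19) = 1484 - 1220*(-5 - 25/(-19)) = 1484 - 1220*(-5 - 25*(-1/19)) = 1484 - 1220*(-5 + 25/19) = 1484 - 1220*(-70/19) = 1484 + 85400/19 = 113596/19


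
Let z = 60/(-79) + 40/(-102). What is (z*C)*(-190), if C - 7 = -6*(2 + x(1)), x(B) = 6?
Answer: -36145600/4029 ≈ -8971.4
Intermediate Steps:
z = -4640/4029 (z = 60*(-1/79) + 40*(-1/102) = -60/79 - 20/51 = -4640/4029 ≈ -1.1516)
C = -41 (C = 7 - 6*(2 + 6) = 7 - 6*8 = 7 - 48 = -41)
(z*C)*(-190) = -4640/4029*(-41)*(-190) = (190240/4029)*(-190) = -36145600/4029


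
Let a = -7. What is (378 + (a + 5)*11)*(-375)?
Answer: -133500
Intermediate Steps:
(378 + (a + 5)*11)*(-375) = (378 + (-7 + 5)*11)*(-375) = (378 - 2*11)*(-375) = (378 - 22)*(-375) = 356*(-375) = -133500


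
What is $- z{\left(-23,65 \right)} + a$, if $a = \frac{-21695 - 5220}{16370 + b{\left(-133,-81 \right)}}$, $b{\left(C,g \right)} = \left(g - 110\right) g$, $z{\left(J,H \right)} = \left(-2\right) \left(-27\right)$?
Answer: $- \frac{1746329}{31841} \approx -54.845$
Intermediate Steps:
$z{\left(J,H \right)} = 54$
$b{\left(C,g \right)} = g \left(-110 + g\right)$ ($b{\left(C,g \right)} = \left(-110 + g\right) g = g \left(-110 + g\right)$)
$a = - \frac{26915}{31841}$ ($a = \frac{-21695 - 5220}{16370 - 81 \left(-110 - 81\right)} = - \frac{26915}{16370 - -15471} = - \frac{26915}{16370 + 15471} = - \frac{26915}{31841} \approx -0.84529$)
$- z{\left(-23,65 \right)} + a = \left(-1\right) 54 - \frac{26915}{31841} = -54 - \frac{26915}{31841} = - \frac{1746329}{31841}$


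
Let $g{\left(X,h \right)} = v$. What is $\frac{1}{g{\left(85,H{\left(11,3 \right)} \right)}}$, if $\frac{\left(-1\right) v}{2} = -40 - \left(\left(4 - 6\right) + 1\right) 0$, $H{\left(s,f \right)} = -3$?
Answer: $\frac{1}{80} \approx 0.0125$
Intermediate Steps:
$v = 80$ ($v = - 2 \left(-40 - \left(\left(4 - 6\right) + 1\right) 0\right) = - 2 \left(-40 - \left(-2 + 1\right) 0\right) = - 2 \left(-40 - \left(-1\right) 0\right) = - 2 \left(-40 - 0\right) = - 2 \left(-40 + 0\right) = \left(-2\right) \left(-40\right) = 80$)
$g{\left(X,h \right)} = 80$
$\frac{1}{g{\left(85,H{\left(11,3 \right)} \right)}} = \frac{1}{80}$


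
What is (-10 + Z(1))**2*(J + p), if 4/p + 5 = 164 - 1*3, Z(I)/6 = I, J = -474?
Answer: -295760/39 ≈ -7583.6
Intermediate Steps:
Z(I) = 6*I
p = 1/39 (p = 4/(-5 + (164 - 1*3)) = 4/(-5 + (164 - 3)) = 4/(-5 + 161) = 4/156 = 4*(1/156) = 1/39 ≈ 0.025641)
(-10 + Z(1))**2*(J + p) = (-10 + 6*1)**2*(-474 + 1/39) = (-10 + 6)**2*(-18485/39) = (-4)**2*(-18485/39) = 16*(-18485/39) = -295760/39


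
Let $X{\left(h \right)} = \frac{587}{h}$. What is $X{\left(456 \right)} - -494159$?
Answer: $\frac{225337091}{456} \approx 4.9416 \cdot 10^{5}$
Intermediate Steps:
$X{\left(456 \right)} - -494159 = \frac{587}{456} - -494159 = 587 \cdot \frac{1}{456} + 494159 = \frac{587}{456} + 494159 = \frac{225337091}{456}$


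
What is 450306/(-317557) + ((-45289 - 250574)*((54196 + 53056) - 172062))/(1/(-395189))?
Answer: -2406352332865666961496/317557 ≈ -7.5777e+15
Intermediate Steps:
450306/(-317557) + ((-45289 - 250574)*((54196 + 53056) - 172062))/(1/(-395189)) = 450306*(-1/317557) + (-295863*(107252 - 172062))/(-1/395189) = -450306/317557 - 295863*(-64810)*(-395189) = -450306/317557 + 19174881030*(-395189) = -450306/317557 - 7577702059364670 = -2406352332865666961496/317557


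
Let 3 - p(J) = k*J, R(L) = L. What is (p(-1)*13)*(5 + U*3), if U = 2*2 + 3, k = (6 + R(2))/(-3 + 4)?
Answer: 3718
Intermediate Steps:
k = 8 (k = (6 + 2)/(-3 + 4) = 8/1 = 8*1 = 8)
U = 7 (U = 4 + 3 = 7)
p(J) = 3 - 8*J
(p(-1)*13)*(5 + U*3) = ((3 - 8*(-1))*13)*(5 + 7*3) = ((3 + 8)*13)*(5 + 21) = (11*13)*26 = 143*26 = 3718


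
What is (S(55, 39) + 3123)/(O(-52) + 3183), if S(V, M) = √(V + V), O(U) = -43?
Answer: 3123/3140 + √110/3140 ≈ 0.99793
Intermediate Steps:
S(V, M) = √2*√V (S(V, M) = √(2*V) = √2*√V)
(S(55, 39) + 3123)/(O(-52) + 3183) = (√2*√55 + 3123)/(-43 + 3183) = (√110 + 3123)/3140 = (3123 + √110)*(1/3140) = 3123/3140 + √110/3140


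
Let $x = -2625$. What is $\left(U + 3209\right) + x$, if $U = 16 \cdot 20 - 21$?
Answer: $883$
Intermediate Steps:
$U = 299$ ($U = 320 - 21 = 299$)
$\left(U + 3209\right) + x = \left(299 + 3209\right) - 2625 = 3508 - 2625 = 883$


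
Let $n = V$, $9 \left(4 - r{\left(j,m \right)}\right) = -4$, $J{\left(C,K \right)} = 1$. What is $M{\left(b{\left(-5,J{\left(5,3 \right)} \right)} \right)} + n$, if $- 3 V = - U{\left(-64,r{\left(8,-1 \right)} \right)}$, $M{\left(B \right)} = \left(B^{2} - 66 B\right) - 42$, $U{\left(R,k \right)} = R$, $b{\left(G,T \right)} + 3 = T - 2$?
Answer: $\frac{650}{3} \approx 216.67$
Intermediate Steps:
$b{\left(G,T \right)} = -5 + T$ ($b{\left(G,T \right)} = -3 + \left(T - 2\right) = -3 + \left(-2 + T\right) = -5 + T$)
$r{\left(j,m \right)} = \frac{40}{9}$ ($r{\left(j,m \right)} = 4 - - \frac{4}{9} = 4 + \frac{4}{9} = \frac{40}{9}$)
$M{\left(B \right)} = -42 + B^{2} - 66 B$
$V = - \frac{64}{3}$ ($V = - \frac{\left(-1\right) \left(-64\right)}{3} = \left(- \frac{1}{3}\right) 64 = - \frac{64}{3} \approx -21.333$)
$n = - \frac{64}{3} \approx -21.333$
$M{\left(b{\left(-5,J{\left(5,3 \right)} \right)} \right)} + n = \left(-42 + \left(-5 + 1\right)^{2} - 66 \left(-5 + 1\right)\right) - \frac{64}{3} = \left(-42 + \left(-4\right)^{2} - -264\right) - \frac{64}{3} = \left(-42 + 16 + 264\right) - \frac{64}{3} = 238 - \frac{64}{3} = \frac{650}{3}$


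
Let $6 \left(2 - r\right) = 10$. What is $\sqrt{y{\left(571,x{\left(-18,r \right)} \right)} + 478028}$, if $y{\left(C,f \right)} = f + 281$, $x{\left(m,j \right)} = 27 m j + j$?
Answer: $\frac{\sqrt{4303326}}{3} \approx 691.48$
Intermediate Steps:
$r = \frac{1}{3}$ ($r = 2 - \frac{5}{3} = \frac{1}{3} \approx 0.33333$)
$x{\left(m,j \right)} = j + 27 j m$ ($x{\left(m,j \right)} = 27 j m + j = j + 27 j m$)
$y{\left(C,f \right)} = 281 + f$
$\sqrt{y{\left(571,x{\left(-18,r \right)} \right)} + 478028} = \sqrt{\left(281 + \frac{1 + 27 \left(-18\right)}{3}\right) + 478028} = \sqrt{\left(281 + \frac{1 - 486}{3}\right) + 478028} = \sqrt{\left(281 + \frac{1}{3} \left(-485\right)\right) + 478028} = \sqrt{\left(281 - \frac{485}{3}\right) + 478028} = \sqrt{\frac{358}{3} + 478028} = \sqrt{\frac{1434442}{3}} = \frac{\sqrt{4303326}}{3}$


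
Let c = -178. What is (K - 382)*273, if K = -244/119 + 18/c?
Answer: -158673411/1513 ≈ -1.0487e+5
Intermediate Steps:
K = -22787/10591 (K = -244/119 + 18/(-178) = -244*1/119 + 18*(-1/178) = -244/119 - 9/89 = -22787/10591 ≈ -2.1515)
(K - 382)*273 = (-22787/10591 - 382)*273 = -4068549/10591*273 = -158673411/1513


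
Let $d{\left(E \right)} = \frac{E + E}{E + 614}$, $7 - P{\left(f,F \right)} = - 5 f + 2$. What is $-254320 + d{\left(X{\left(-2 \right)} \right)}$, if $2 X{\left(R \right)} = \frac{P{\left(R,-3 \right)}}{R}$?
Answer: $- \frac{625881510}{2461} \approx -2.5432 \cdot 10^{5}$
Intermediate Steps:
$P{\left(f,F \right)} = 5 + 5 f$ ($P{\left(f,F \right)} = 7 - \left(- 5 f + 2\right) = 7 - \left(2 - 5 f\right) = 7 + \left(-2 + 5 f\right) = 5 + 5 f$)
$X{\left(R \right)} = \frac{5 + 5 R}{2 R}$ ($X{\left(R \right)} = \frac{\left(5 + 5 R\right) \frac{1}{R}}{2} = \frac{\frac{1}{R} \left(5 + 5 R\right)}{2} = \frac{5 + 5 R}{2 R}$)
$d{\left(E \right)} = \frac{2 E}{614 + E}$
$-254320 + d{\left(X{\left(-2 \right)} \right)} = -254320 + \frac{2 \frac{5 \left(1 - 2\right)}{2 \left(-2\right)}}{614 + \frac{5 \left(1 - 2\right)}{2 \left(-2\right)}} = -254320 + \frac{2 \cdot \frac{5}{2} \left(- \frac{1}{2}\right) \left(-1\right)}{614 + \frac{5}{2} \left(- \frac{1}{2}\right) \left(-1\right)} = -254320 + 2 \cdot \frac{5}{4} \frac{1}{614 + \frac{5}{4}} = -254320 + 2 \cdot \frac{5}{4} \frac{1}{\frac{2461}{4}} = -254320 + 2 \cdot \frac{5}{4} \cdot \frac{4}{2461} = -254320 + \frac{10}{2461} = - \frac{625881510}{2461}$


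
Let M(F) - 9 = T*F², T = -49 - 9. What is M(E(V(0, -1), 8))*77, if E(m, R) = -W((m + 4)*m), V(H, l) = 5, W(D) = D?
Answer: -9042957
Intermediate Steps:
T = -58
E(m, R) = -m*(4 + m) (E(m, R) = -(m + 4)*m = -(4 + m)*m = -m*(4 + m))
M(F) = 9 - 58*F²
M(E(V(0, -1), 8))*77 = (9 - 58*25*(4 + 5)²)*77 = (9 - 58*(-1*5*9)²)*77 = (9 - 58*(-45)²)*77 = (9 - 58*2025)*77 = (9 - 117450)*77 = -117441*77 = -9042957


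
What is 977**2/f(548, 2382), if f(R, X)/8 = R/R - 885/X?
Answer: 378948013/1996 ≈ 1.8985e+5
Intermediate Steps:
f(R, X) = 8 - 7080/X (f(R, X) = 8*(R/R - 885/X) = 8*(1 - 885/X) = 8 - 7080/X)
977**2/f(548, 2382) = 977**2/(8 - 7080/2382) = 954529/(8 - 7080*1/2382) = 954529/(8 - 1180/397) = 954529/(1996/397) = 954529*(397/1996) = 378948013/1996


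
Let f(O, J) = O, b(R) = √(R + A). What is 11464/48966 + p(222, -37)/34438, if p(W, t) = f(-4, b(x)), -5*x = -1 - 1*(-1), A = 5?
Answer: 98650342/421572777 ≈ 0.23401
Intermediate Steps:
x = 0 (x = -(-1 - 1*(-1))/5 = -(-1 + 1)/5 = -⅕*0 = 0)
b(R) = √(5 + R) (b(R) = √(R + 5) = √(5 + R))
p(W, t) = -4
11464/48966 + p(222, -37)/34438 = 11464/48966 - 4/34438 = 11464*(1/48966) - 4*1/34438 = 5732/24483 - 2/17219 = 98650342/421572777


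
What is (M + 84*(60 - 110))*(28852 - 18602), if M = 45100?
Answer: 419225000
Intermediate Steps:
(M + 84*(60 - 110))*(28852 - 18602) = (45100 + 84*(60 - 110))*(28852 - 18602) = (45100 + 84*(-50))*10250 = (45100 - 4200)*10250 = 40900*10250 = 419225000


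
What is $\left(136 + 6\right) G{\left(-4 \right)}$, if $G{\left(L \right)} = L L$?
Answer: $2272$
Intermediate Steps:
$G{\left(L \right)} = L^{2}$
$\left(136 + 6\right) G{\left(-4 \right)} = \left(136 + 6\right) \left(-4\right)^{2} = 142 \cdot 16 = 2272$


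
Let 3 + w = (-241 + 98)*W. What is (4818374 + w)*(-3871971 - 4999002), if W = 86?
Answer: -42634543819029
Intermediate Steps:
w = -12301 (w = -3 + (-241 + 98)*86 = -3 - 143*86 = -3 - 12298 = -12301)
(4818374 + w)*(-3871971 - 4999002) = (4818374 - 12301)*(-3871971 - 4999002) = 4806073*(-8870973) = -42634543819029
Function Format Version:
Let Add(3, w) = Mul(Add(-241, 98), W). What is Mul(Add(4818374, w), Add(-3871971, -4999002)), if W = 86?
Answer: -42634543819029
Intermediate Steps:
w = -12301 (w = Add(-3, Mul(Add(-241, 98), 86)) = Add(-3, Mul(-143, 86)) = Add(-3, -12298) = -12301)
Mul(Add(4818374, w), Add(-3871971, -4999002)) = Mul(Add(4818374, -12301), Add(-3871971, -4999002)) = Mul(4806073, -8870973) = -42634543819029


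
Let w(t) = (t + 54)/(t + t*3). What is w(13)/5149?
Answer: 67/267748 ≈ 0.00025024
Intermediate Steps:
w(t) = (54 + t)/(4*t) (w(t) = (54 + t)/(t + 3*t) = (54 + t)/((4*t)) = (54 + t)*(1/(4*t)) = (54 + t)/(4*t))
w(13)/5149 = ((1/4)*(54 + 13)/13)/5149 = ((1/4)*(1/13)*67)*(1/5149) = (67/52)*(1/5149) = 67/267748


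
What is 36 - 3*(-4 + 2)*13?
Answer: 114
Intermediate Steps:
36 - 3*(-4 + 2)*13 = 36 - 3*(-2)*13 = 36 + 6*13 = 36 + 78 = 114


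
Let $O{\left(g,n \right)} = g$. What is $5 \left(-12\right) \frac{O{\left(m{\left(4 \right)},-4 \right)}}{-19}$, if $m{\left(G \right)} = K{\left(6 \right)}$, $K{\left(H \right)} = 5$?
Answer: $\frac{300}{19} \approx 15.789$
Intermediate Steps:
$m{\left(G \right)} = 5$
$5 \left(-12\right) \frac{O{\left(m{\left(4 \right)},-4 \right)}}{-19} = 5 \left(-12\right) \frac{5}{-19} = - 60 \cdot 5 \left(- \frac{1}{19}\right) = \left(-60\right) \left(- \frac{5}{19}\right) = \frac{300}{19}$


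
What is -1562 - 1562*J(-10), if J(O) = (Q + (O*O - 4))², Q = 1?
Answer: -14698420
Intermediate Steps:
J(O) = (-3 + O²)² (J(O) = (1 + (O*O - 4))² = (1 + (O² - 4))² = (1 + (-4 + O²))² = (-3 + O²)²)
-1562 - 1562*J(-10) = -1562 - 1562*(-3 + (-10)²)² = -1562 - 1562*(-3 + 100)² = -1562 - 1562*97² = -1562 - 1562*9409 = -1562 - 14696858 = -14698420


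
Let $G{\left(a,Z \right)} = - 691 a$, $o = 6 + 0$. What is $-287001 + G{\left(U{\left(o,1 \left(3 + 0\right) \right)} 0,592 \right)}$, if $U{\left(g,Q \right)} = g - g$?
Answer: $-287001$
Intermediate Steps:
$o = 6$
$U{\left(g,Q \right)} = 0$
$-287001 + G{\left(U{\left(o,1 \left(3 + 0\right) \right)} 0,592 \right)} = -287001 - 691 \cdot 0 \cdot 0 = -287001 - 0 = -287001 + 0 = -287001$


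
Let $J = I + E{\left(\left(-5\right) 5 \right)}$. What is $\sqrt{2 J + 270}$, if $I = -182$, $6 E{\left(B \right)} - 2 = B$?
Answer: $\frac{i \sqrt{915}}{3} \approx 10.083 i$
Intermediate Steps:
$E{\left(B \right)} = \frac{1}{3} + \frac{B}{6}$
$J = - \frac{1115}{6}$ ($J = -182 + \left(\frac{1}{3} + \frac{\left(-5\right) 5}{6}\right) = -182 + \left(\frac{1}{3} + \frac{1}{6} \left(-25\right)\right) = -182 + \left(\frac{1}{3} - \frac{25}{6}\right) = -182 - \frac{23}{6} = - \frac{1115}{6} \approx -185.83$)
$\sqrt{2 J + 270} = \sqrt{2 \left(- \frac{1115}{6}\right) + 270} = \sqrt{- \frac{1115}{3} + 270} = \sqrt{- \frac{305}{3}} = \frac{i \sqrt{915}}{3}$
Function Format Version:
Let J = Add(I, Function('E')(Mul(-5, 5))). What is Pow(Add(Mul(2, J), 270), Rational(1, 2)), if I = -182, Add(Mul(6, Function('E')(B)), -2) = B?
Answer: Mul(Rational(1, 3), I, Pow(915, Rational(1, 2))) ≈ Mul(10.083, I)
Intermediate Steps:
Function('E')(B) = Add(Rational(1, 3), Mul(Rational(1, 6), B))
J = Rational(-1115, 6) (J = Add(-182, Add(Rational(1, 3), Mul(Rational(1, 6), Mul(-5, 5)))) = Add(-182, Add(Rational(1, 3), Mul(Rational(1, 6), -25))) = Add(-182, Add(Rational(1, 3), Rational(-25, 6))) = Add(-182, Rational(-23, 6)) = Rational(-1115, 6) ≈ -185.83)
Pow(Add(Mul(2, J), 270), Rational(1, 2)) = Pow(Add(Mul(2, Rational(-1115, 6)), 270), Rational(1, 2)) = Pow(Add(Rational(-1115, 3), 270), Rational(1, 2)) = Pow(Rational(-305, 3), Rational(1, 2)) = Mul(Rational(1, 3), I, Pow(915, Rational(1, 2)))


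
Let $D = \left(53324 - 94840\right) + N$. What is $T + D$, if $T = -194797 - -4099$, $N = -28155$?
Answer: $-260369$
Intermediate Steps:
$D = -69671$ ($D = \left(53324 - 94840\right) - 28155 = -41516 - 28155 = -69671$)
$T = -190698$ ($T = -194797 + 4099 = -190698$)
$T + D = -190698 - 69671 = -260369$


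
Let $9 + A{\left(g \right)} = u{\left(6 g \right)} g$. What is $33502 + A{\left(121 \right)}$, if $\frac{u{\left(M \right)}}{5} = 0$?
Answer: $33493$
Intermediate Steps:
$u{\left(M \right)} = 0$ ($u{\left(M \right)} = 5 \cdot 0 = 0$)
$A{\left(g \right)} = -9$ ($A{\left(g \right)} = -9 + 0 g = -9 + 0 = -9$)
$33502 + A{\left(121 \right)} = 33502 - 9 = 33493$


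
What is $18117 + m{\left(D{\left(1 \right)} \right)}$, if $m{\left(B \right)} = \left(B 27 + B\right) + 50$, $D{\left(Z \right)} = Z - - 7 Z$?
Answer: $18391$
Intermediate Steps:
$D{\left(Z \right)} = 8 Z$ ($D{\left(Z \right)} = Z + 7 Z = 8 Z$)
$m{\left(B \right)} = 50 + 28 B$ ($m{\left(B \right)} = \left(27 B + B\right) + 50 = 28 B + 50 = 50 + 28 B$)
$18117 + m{\left(D{\left(1 \right)} \right)} = 18117 + \left(50 + 28 \cdot 8 \cdot 1\right) = 18117 + \left(50 + 28 \cdot 8\right) = 18117 + \left(50 + 224\right) = 18117 + 274 = 18391$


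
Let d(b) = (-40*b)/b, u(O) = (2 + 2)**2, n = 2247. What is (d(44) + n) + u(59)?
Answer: 2223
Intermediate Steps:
u(O) = 16 (u(O) = 4**2 = 16)
d(b) = -40
(d(44) + n) + u(59) = (-40 + 2247) + 16 = 2207 + 16 = 2223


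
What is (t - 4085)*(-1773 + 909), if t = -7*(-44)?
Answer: 3263328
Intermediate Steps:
t = 308
(t - 4085)*(-1773 + 909) = (308 - 4085)*(-1773 + 909) = -3777*(-864) = 3263328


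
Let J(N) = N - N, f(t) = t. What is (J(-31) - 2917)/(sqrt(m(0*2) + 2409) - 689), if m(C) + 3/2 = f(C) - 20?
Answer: 4019626/944667 + 14585*sqrt(382)/944667 ≈ 4.5568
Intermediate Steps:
m(C) = -43/2 + C (m(C) = -3/2 + (C - 20) = -3/2 + (-20 + C) = -43/2 + C)
J(N) = 0
(J(-31) - 2917)/(sqrt(m(0*2) + 2409) - 689) = (0 - 2917)/(sqrt((-43/2 + 0*2) + 2409) - 689) = -2917/(sqrt((-43/2 + 0) + 2409) - 689) = -2917/(sqrt(-43/2 + 2409) - 689) = -2917/(sqrt(4775/2) - 689) = -2917/(5*sqrt(382)/2 - 689) = -2917/(-689 + 5*sqrt(382)/2)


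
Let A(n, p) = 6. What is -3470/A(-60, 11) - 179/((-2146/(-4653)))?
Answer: -6221971/6438 ≈ -966.44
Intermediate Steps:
-3470/A(-60, 11) - 179/((-2146/(-4653))) = -3470/6 - 179/((-2146/(-4653))) = -3470*1/6 - 179/((-2146*(-1/4653))) = -1735/3 - 179/2146/4653 = -1735/3 - 179*4653/2146 = -1735/3 - 832887/2146 = -6221971/6438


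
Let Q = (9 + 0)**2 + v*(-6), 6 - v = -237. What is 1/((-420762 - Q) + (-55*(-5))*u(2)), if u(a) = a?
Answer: -1/418835 ≈ -2.3876e-6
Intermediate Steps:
v = 243 (v = 6 - 1*(-237) = 6 + 237 = 243)
Q = -1377 (Q = (9 + 0)**2 + 243*(-6) = 9**2 - 1458 = 81 - 1458 = -1377)
1/((-420762 - Q) + (-55*(-5))*u(2)) = 1/((-420762 - 1*(-1377)) - 55*(-5)*2) = 1/((-420762 + 1377) + 275*2) = 1/(-419385 + 550) = 1/(-418835) = -1/418835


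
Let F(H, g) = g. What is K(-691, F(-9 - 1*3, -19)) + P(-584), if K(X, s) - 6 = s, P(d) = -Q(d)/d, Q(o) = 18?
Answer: -3787/292 ≈ -12.969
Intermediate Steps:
P(d) = -18/d
K(X, s) = 6 + s
K(-691, F(-9 - 1*3, -19)) + P(-584) = (6 - 19) - 18/(-584) = -13 - 18*(-1/584) = -13 + 9/292 = -3787/292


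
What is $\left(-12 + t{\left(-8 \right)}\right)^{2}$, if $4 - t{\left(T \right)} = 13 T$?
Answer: $9216$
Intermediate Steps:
$t{\left(T \right)} = 4 - 13 T$
$\left(-12 + t{\left(-8 \right)}\right)^{2} = \left(-12 + \left(4 - -104\right)\right)^{2} = \left(-12 + \left(4 + 104\right)\right)^{2} = \left(-12 + 108\right)^{2} = 96^{2} = 9216$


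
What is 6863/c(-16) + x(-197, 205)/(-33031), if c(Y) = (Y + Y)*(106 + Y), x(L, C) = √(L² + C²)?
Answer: -6863/2880 - √80834/33031 ≈ -2.3916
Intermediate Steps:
x(L, C) = √(C² + L²)
c(Y) = 2*Y*(106 + Y) (c(Y) = (2*Y)*(106 + Y) = 2*Y*(106 + Y))
6863/c(-16) + x(-197, 205)/(-33031) = 6863/((2*(-16)*(106 - 16))) + √(205² + (-197)²)/(-33031) = 6863/((2*(-16)*90)) + √(42025 + 38809)*(-1/33031) = 6863/(-2880) + √80834*(-1/33031) = 6863*(-1/2880) - √80834/33031 = -6863/2880 - √80834/33031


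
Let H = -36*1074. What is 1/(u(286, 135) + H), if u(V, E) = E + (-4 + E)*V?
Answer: -1/1063 ≈ -0.00094073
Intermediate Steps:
H = -38664
u(V, E) = E + V*(-4 + E)
1/(u(286, 135) + H) = 1/((135 - 4*286 + 135*286) - 38664) = 1/((135 - 1144 + 38610) - 38664) = 1/(37601 - 38664) = 1/(-1063) = -1/1063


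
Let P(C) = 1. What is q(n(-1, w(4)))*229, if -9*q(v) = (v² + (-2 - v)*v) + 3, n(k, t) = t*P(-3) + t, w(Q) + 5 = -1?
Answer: -687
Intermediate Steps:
w(Q) = -6 (w(Q) = -5 - 1 = -6)
n(k, t) = 2*t (n(k, t) = t*1 + t = t + t = 2*t)
q(v) = -⅓ - v²/9 - v*(-2 - v)/9 (q(v) = -((v² + (-2 - v)*v) + 3)/9 = -((v² + v*(-2 - v)) + 3)/9 = -(3 + v² + v*(-2 - v))/9 = -⅓ - v²/9 - v*(-2 - v)/9)
q(n(-1, w(4)))*229 = (-⅓ + 2*(2*(-6))/9)*229 = (-⅓ + (2/9)*(-12))*229 = (-⅓ - 8/3)*229 = -3*229 = -687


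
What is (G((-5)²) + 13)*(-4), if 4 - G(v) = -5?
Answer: -88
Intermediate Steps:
G(v) = 9 (G(v) = 4 - 1*(-5) = 4 + 5 = 9)
(G((-5)²) + 13)*(-4) = (9 + 13)*(-4) = 22*(-4) = -88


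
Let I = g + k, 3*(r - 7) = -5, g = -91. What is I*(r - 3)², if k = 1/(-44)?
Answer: -21805/44 ≈ -495.57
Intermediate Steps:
k = -1/44 ≈ -0.022727
r = 16/3 (r = 7 + (⅓)*(-5) = 7 - 5/3 = 16/3 ≈ 5.3333)
I = -4005/44 (I = -91 - 1/44 = -4005/44 ≈ -91.023)
I*(r - 3)² = -4005*(16/3 - 3)²/44 = -4005*(7/3)²/44 = -4005/44*49/9 = -21805/44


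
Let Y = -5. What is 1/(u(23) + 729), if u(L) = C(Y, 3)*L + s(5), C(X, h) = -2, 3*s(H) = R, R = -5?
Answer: 3/2044 ≈ 0.0014677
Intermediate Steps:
s(H) = -5/3 (s(H) = (⅓)*(-5) = -5/3)
u(L) = -5/3 - 2*L (u(L) = -2*L - 5/3 = -5/3 - 2*L)
1/(u(23) + 729) = 1/((-5/3 - 2*23) + 729) = 1/((-5/3 - 46) + 729) = 1/(-143/3 + 729) = 1/(2044/3) = 3/2044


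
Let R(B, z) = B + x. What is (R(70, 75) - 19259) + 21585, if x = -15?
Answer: 2381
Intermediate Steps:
R(B, z) = -15 + B (R(B, z) = B - 15 = -15 + B)
(R(70, 75) - 19259) + 21585 = ((-15 + 70) - 19259) + 21585 = (55 - 19259) + 21585 = -19204 + 21585 = 2381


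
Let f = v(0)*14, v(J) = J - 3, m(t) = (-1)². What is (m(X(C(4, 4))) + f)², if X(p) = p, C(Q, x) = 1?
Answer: 1681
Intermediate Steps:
m(t) = 1
v(J) = -3 + J
f = -42 (f = (-3 + 0)*14 = -3*14 = -42)
(m(X(C(4, 4))) + f)² = (1 - 42)² = (-41)² = 1681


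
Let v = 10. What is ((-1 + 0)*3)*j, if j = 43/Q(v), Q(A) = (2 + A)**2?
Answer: -43/48 ≈ -0.89583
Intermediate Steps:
j = 43/144 (j = 43/((2 + 10)**2) = 43/(12**2) = 43/144 ≈ 0.29861)
((-1 + 0)*3)*j = ((-1 + 0)*3)*(43/144) = -1*3*(43/144) = -3*43/144 = -43/48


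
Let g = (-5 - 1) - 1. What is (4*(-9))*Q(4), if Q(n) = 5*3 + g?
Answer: -288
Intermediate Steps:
g = -7 (g = -6 - 1 = -7)
Q(n) = 8 (Q(n) = 5*3 - 7 = 15 - 7 = 8)
(4*(-9))*Q(4) = (4*(-9))*8 = -36*8 = -288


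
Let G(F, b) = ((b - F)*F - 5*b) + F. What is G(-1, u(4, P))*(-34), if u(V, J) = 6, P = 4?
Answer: 1292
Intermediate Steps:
G(F, b) = F - 5*b + F*(b - F) (G(F, b) = (F*(b - F) - 5*b) + F = (-5*b + F*(b - F)) + F = F - 5*b + F*(b - F))
G(-1, u(4, P))*(-34) = (-1 - 1*(-1)**2 - 5*6 - 1*6)*(-34) = (-1 - 1*1 - 30 - 6)*(-34) = (-1 - 1 - 30 - 6)*(-34) = -38*(-34) = 1292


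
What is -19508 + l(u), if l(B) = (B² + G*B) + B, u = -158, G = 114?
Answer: -12714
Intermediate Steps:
l(B) = B² + 115*B (l(B) = (B² + 114*B) + B = B² + 115*B)
-19508 + l(u) = -19508 - 158*(115 - 158) = -19508 - 158*(-43) = -19508 + 6794 = -12714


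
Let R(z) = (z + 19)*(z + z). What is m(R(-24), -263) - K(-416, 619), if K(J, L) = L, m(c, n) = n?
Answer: -882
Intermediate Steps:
R(z) = 2*z*(19 + z) (R(z) = (19 + z)*(2*z) = 2*z*(19 + z))
m(R(-24), -263) - K(-416, 619) = -263 - 1*619 = -263 - 619 = -882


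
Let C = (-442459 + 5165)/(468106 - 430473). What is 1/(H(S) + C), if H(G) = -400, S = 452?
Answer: -37633/15490494 ≈ -0.0024294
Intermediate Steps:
C = -437294/37633 ≈ -11.620
1/(H(S) + C) = 1/(-400 - 437294/37633) = 1/(-15490494/37633) = -37633/15490494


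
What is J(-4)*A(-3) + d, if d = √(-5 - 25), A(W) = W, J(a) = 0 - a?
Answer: -12 + I*√30 ≈ -12.0 + 5.4772*I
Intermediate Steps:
J(a) = -a
d = I*√30 (d = √(-30) = I*√30 ≈ 5.4772*I)
J(-4)*A(-3) + d = -1*(-4)*(-3) + I*√30 = 4*(-3) + I*√30 = -12 + I*√30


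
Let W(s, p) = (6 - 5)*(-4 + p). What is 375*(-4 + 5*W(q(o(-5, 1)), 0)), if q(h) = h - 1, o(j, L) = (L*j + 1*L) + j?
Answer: -9000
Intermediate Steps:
o(j, L) = L + j + L*j (o(j, L) = (L*j + L) + j = (L + L*j) + j = L + j + L*j)
q(h) = -1 + h
W(s, p) = -4 + p (W(s, p) = 1*(-4 + p) = -4 + p)
375*(-4 + 5*W(q(o(-5, 1)), 0)) = 375*(-4 + 5*(-4 + 0)) = 375*(-4 + 5*(-4)) = 375*(-4 - 20) = 375*(-24) = -9000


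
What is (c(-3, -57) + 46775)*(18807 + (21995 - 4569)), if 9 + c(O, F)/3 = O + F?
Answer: 1687298344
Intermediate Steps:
c(O, F) = -27 + 3*F + 3*O (c(O, F) = -27 + 3*(O + F) = -27 + 3*(F + O) = -27 + (3*F + 3*O) = -27 + 3*F + 3*O)
(c(-3, -57) + 46775)*(18807 + (21995 - 4569)) = ((-27 + 3*(-57) + 3*(-3)) + 46775)*(18807 + (21995 - 4569)) = ((-27 - 171 - 9) + 46775)*(18807 + 17426) = (-207 + 46775)*36233 = 46568*36233 = 1687298344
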